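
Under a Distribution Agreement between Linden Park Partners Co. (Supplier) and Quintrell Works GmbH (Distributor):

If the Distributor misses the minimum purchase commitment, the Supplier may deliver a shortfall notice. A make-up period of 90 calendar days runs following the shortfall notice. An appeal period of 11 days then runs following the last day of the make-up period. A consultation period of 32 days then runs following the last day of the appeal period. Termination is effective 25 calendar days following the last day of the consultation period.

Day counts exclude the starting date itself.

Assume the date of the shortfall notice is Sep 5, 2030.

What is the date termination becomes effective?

The last day of the make-up period: 90 calendar days after Sep 5, 2030 is Dec 4, 2030.
Adding 11 calendar days to Dec 4, 2030 gives Dec 15, 2030, which is the last day of the appeal period.
The last day of the consultation period: 32 calendar days after Dec 15, 2030 is Jan 16, 2031.
The date termination becomes effective: 25 calendar days after Jan 16, 2031 is Feb 10, 2031.

Feb 10, 2031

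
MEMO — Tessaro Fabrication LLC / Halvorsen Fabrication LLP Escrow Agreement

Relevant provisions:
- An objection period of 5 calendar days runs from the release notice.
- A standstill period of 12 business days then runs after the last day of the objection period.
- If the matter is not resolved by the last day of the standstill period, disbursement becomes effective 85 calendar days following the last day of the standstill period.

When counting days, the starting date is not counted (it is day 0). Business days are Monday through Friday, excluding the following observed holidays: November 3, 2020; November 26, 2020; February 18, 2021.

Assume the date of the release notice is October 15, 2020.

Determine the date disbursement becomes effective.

January 30, 2021

Adding 5 calendar days to October 15, 2020 gives October 20, 2020, which is the last day of the objection period.
The last day of the standstill period: 12 business days after Tuesday, October 20, 2020, skipping weekends and the listed holiday on Nov 3 — Oct 21, Oct 22, Oct 23, Oct 26, …, Nov 4, Nov 5, Nov 6 — lands on Friday, November 6, 2020.
The date disbursement becomes effective: November 6, 2020 + 85 days = January 30, 2021.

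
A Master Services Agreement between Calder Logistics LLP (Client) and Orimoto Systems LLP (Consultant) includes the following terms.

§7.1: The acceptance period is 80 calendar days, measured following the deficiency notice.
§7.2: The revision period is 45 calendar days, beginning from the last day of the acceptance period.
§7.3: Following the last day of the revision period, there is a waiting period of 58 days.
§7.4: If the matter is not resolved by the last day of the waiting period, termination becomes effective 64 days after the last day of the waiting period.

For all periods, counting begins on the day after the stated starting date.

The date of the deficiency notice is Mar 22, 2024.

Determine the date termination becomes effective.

Nov 24, 2024

The last day of the acceptance period: Mar 22, 2024 + 80 days = Jun 10, 2024.
Adding 45 calendar days to Jun 10, 2024 gives Jul 25, 2024, which is the last day of the revision period.
The last day of the waiting period: 58 calendar days after Jul 25, 2024 is Sep 21, 2024.
The date termination becomes effective: 64 calendar days after Sep 21, 2024 is Nov 24, 2024.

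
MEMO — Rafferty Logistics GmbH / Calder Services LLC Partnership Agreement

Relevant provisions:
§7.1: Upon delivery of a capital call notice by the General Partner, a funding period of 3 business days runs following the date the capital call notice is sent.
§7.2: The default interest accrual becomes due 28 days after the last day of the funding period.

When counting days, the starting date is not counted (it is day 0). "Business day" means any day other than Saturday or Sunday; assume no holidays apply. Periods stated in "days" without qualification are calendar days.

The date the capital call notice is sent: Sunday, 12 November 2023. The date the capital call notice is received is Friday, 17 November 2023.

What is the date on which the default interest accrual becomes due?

The last day of the funding period: counting 3 business days from Sunday, 12 November 2023 (Nov 13, Nov 14, Nov 15, skipping weekends) reaches Wednesday, 15 November 2023.
The date on which the default interest accrual becomes due: 28 calendar days after 15 November 2023 is 13 December 2023.

13 December 2023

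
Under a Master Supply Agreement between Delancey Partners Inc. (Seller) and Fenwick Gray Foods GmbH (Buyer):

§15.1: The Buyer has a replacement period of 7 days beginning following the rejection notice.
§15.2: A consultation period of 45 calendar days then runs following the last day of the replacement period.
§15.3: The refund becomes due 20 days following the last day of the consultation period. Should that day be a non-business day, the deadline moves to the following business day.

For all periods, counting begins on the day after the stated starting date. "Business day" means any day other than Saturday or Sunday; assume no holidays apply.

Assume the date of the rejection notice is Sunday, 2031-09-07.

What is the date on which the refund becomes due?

2031-11-18

The last day of the replacement period: 2031-09-07 + 7 days = 2031-09-14.
Adding 45 calendar days to 2031-09-14 gives 2031-10-29, which is the last day of the consultation period.
The date on which the refund becomes due: 2031-10-29 + 20 days = 2031-11-18. 2031-11-18 is a Tuesday, so no roll-forward applies.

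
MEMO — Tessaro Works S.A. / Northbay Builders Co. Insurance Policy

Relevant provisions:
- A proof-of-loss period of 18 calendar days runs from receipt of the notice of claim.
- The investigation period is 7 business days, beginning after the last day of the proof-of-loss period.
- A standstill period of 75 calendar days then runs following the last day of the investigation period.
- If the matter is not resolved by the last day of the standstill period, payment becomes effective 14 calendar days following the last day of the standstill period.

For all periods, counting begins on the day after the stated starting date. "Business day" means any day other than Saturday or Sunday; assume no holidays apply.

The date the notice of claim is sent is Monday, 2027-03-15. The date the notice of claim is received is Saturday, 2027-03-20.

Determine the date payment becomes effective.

The last day of the proof-of-loss period: 18 calendar days after 2027-03-20 is 2027-04-07.
The last day of the investigation period: 7 business days after Wednesday, 2027-04-07, skipping weekends — Apr 8, Apr 9, Apr 12, Apr 13, Apr 14, Apr 15, Apr 16 — lands on Friday, 2027-04-16.
The last day of the standstill period: 75 calendar days after 2027-04-16 is 2027-06-30.
Adding 14 calendar days to 2027-06-30 gives 2027-07-14, which is the date payment becomes effective.

2027-07-14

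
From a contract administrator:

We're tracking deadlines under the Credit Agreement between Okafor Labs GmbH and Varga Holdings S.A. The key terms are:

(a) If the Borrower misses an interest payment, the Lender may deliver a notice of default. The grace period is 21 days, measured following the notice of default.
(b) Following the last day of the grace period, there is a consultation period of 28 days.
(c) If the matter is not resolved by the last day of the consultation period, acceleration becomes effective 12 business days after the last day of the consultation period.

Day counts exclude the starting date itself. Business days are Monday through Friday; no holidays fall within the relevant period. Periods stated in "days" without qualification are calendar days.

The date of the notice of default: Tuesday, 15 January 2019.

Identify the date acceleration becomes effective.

Adding 21 calendar days to 15 January 2019 gives 5 February 2019, which is the last day of the grace period.
The last day of the consultation period: 5 February 2019 + 28 days = 5 March 2019.
The date acceleration becomes effective: counting 12 business days from Tuesday, 5 March 2019 (Mar 6, Mar 7, Mar 8, Mar 11, …, Mar 19, Mar 20, Mar 21, skipping weekends) reaches Thursday, 21 March 2019.

21 March 2019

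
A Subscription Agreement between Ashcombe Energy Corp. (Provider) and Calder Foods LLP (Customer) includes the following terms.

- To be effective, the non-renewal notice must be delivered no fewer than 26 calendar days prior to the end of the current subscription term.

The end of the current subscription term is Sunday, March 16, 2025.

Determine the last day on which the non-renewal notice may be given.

February 18, 2025

Counting back 26 calendar days from March 16, 2025 gives February 18, 2025.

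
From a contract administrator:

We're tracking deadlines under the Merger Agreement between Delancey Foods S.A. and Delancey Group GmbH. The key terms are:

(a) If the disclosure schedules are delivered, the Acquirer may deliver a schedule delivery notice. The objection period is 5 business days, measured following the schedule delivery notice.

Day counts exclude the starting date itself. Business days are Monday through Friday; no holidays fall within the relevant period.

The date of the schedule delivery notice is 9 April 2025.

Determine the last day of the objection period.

16 April 2025

The last day of the objection period: counting 5 business days from Wednesday, 9 April 2025 (Apr 10, Apr 11, Apr 14, Apr 15, Apr 16, skipping weekends) reaches Wednesday, 16 April 2025.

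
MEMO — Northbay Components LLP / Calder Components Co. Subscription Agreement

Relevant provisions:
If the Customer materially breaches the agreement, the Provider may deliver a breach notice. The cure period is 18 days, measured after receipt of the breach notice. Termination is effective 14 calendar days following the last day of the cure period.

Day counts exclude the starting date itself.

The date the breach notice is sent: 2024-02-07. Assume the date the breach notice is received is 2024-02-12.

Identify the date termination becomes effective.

2024-03-15

Adding 18 calendar days to 2024-02-12 gives 2024-03-01, which is the last day of the cure period.
The date termination becomes effective: 2024-03-01 + 14 days = 2024-03-15.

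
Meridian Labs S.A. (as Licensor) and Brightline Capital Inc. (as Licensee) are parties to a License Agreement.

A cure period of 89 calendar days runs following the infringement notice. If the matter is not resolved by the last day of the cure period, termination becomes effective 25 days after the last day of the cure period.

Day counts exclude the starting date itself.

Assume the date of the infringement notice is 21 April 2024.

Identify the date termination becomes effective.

13 August 2024

Adding 89 calendar days to 21 April 2024 gives 19 July 2024, which is the last day of the cure period.
Adding 25 calendar days to 19 July 2024 gives 13 August 2024, which is the date termination becomes effective.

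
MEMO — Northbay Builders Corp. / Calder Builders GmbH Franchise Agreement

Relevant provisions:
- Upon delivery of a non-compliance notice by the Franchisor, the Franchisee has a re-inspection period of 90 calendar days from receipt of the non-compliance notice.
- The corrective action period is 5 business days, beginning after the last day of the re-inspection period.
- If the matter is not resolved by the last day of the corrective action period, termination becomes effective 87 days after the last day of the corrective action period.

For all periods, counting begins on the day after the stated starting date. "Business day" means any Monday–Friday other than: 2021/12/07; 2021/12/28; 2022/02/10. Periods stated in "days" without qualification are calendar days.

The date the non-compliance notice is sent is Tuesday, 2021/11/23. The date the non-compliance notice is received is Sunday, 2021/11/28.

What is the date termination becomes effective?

The last day of the re-inspection period: 2021/11/28 + 90 days = 2022/02/26.
The last day of the corrective action period: 5 business days after Saturday, 2022/02/26, skipping weekends — Feb 28, Mar 1, Mar 2, Mar 3, Mar 4 — lands on Friday, 2022/03/04.
The date termination becomes effective: 87 calendar days after 2022/03/04 is 2022/05/30.

2022/05/30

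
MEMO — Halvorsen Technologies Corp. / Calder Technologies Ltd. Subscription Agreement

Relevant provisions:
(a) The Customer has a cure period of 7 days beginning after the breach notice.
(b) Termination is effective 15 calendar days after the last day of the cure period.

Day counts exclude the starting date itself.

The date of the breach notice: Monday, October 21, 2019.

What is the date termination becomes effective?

November 12, 2019

The last day of the cure period: 7 calendar days after October 21, 2019 is October 28, 2019.
The date termination becomes effective: October 28, 2019 + 15 days = November 12, 2019.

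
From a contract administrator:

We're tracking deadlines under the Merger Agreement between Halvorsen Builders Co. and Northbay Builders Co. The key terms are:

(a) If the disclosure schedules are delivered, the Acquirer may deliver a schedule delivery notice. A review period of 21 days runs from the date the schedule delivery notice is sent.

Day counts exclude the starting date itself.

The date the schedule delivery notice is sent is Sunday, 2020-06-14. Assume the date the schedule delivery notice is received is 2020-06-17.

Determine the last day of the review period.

The last day of the review period: 21 calendar days after 2020-06-14 is 2020-07-05.

2020-07-05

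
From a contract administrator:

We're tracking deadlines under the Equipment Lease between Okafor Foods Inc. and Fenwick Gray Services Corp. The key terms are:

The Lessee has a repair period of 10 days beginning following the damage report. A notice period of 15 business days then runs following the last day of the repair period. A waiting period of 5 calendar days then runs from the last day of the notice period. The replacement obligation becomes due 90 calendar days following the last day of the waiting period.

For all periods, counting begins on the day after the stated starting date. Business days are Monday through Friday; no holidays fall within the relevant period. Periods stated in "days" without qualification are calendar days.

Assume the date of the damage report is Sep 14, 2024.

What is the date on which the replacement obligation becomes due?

Jan 18, 2025

The last day of the repair period: Sep 14, 2024 + 10 days = Sep 24, 2024.
The last day of the notice period: 15 business days after Tuesday, Sep 24, 2024, skipping weekends — Sep 25, Sep 26, Sep 27, Sep 30, …, Oct 11, Oct 14, Oct 15 — lands on Tuesday, Oct 15, 2024.
The last day of the waiting period: 5 calendar days after Oct 15, 2024 is Oct 20, 2024.
The date on which the replacement obligation becomes due: 90 calendar days after Oct 20, 2024 is Jan 18, 2025.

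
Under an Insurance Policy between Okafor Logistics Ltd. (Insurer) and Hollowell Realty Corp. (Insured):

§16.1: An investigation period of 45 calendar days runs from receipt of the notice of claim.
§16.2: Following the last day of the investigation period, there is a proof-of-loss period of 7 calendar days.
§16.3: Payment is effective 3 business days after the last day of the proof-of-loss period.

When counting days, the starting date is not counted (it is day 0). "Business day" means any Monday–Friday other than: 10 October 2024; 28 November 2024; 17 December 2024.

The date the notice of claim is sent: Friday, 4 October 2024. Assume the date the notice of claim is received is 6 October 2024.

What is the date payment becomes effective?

The last day of the investigation period: 45 calendar days after 6 October 2024 is 20 November 2024.
The last day of the proof-of-loss period: 20 November 2024 + 7 days = 27 November 2024.
The date payment becomes effective: counting 3 business days from Wednesday, 27 November 2024 (Nov 29, Dec 2, Dec 3, skipping weekends and the listed holiday on Nov 28) reaches Tuesday, 3 December 2024.

3 December 2024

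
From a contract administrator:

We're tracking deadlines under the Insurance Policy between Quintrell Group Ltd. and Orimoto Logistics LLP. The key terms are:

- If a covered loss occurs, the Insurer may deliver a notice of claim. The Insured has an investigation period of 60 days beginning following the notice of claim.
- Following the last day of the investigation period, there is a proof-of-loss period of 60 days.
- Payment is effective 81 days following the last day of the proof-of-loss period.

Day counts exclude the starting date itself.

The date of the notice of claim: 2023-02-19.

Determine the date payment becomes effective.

2023-09-08

The last day of the investigation period: 2023-02-19 + 60 days = 2023-04-20.
The last day of the proof-of-loss period: 2023-04-20 + 60 days = 2023-06-19.
Adding 81 calendar days to 2023-06-19 gives 2023-09-08, which is the date payment becomes effective.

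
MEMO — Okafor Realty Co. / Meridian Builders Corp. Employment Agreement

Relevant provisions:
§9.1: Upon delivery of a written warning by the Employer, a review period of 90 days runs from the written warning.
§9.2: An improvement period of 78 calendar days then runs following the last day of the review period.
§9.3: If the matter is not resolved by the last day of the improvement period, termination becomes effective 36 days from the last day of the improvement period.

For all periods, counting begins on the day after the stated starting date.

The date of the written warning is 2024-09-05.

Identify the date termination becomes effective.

The last day of the review period: 2024-09-05 + 90 days = 2024-12-04.
Adding 78 calendar days to 2024-12-04 gives 2025-02-20, which is the last day of the improvement period.
The date termination becomes effective: 36 calendar days after 2025-02-20 is 2025-03-28.

2025-03-28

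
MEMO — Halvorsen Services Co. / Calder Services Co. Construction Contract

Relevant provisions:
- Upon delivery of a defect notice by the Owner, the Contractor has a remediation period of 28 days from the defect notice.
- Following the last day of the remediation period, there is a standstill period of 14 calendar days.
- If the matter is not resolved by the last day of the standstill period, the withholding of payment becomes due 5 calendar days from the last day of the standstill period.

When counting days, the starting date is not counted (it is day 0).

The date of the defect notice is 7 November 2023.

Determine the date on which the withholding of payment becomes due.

24 December 2023

The last day of the remediation period: 28 calendar days after 7 November 2023 is 5 December 2023.
Adding 14 calendar days to 5 December 2023 gives 19 December 2023, which is the last day of the standstill period.
Adding 5 calendar days to 19 December 2023 gives 24 December 2023, which is the date on which the withholding of payment becomes due.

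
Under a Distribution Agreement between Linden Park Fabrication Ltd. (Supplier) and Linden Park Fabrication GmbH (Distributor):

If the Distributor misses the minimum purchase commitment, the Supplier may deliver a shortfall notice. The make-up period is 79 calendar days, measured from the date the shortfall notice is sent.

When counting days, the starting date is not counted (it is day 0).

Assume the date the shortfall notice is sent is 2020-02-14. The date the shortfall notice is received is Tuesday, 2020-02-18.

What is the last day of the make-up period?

2020-05-03

The last day of the make-up period: 2020-02-14 + 79 days = 2020-05-03.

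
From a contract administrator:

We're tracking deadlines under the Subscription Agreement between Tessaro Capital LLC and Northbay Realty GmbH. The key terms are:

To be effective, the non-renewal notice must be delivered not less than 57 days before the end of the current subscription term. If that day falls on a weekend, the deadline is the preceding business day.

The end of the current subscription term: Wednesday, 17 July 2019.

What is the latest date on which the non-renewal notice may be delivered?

17 July 2019 minus 57 days is 21 May 2019. That is a Tuesday, so no adjustment is needed.

21 May 2019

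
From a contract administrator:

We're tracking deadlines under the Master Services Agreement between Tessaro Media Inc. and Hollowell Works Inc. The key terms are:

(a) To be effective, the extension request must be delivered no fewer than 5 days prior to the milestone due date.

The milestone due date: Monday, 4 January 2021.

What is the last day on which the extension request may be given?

4 January 2021 minus 5 days is 30 December 2020.

30 December 2020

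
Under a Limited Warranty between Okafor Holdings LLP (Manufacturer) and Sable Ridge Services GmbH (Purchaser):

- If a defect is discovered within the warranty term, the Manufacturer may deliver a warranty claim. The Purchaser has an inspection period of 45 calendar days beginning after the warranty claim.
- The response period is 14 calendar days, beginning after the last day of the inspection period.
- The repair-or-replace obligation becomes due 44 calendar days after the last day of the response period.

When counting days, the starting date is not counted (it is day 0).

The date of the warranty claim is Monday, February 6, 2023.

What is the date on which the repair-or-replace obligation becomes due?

May 20, 2023

The last day of the inspection period: February 6, 2023 + 45 days = March 23, 2023.
The last day of the response period: 14 calendar days after March 23, 2023 is April 6, 2023.
Adding 44 calendar days to April 6, 2023 gives May 20, 2023, which is the date on which the repair-or-replace obligation becomes due.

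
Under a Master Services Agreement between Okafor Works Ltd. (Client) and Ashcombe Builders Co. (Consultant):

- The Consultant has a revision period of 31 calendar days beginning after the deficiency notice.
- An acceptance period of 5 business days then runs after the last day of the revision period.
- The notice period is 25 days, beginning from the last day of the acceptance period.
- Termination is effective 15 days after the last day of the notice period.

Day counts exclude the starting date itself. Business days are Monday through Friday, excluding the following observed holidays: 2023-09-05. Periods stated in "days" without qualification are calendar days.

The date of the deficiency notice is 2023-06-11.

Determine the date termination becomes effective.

The last day of the revision period: 2023-06-11 + 31 days = 2023-07-12.
The last day of the acceptance period: 5 business days after Wednesday, 2023-07-12, skipping weekends — Jul 13, Jul 14, Jul 17, Jul 18, Jul 19 — lands on Wednesday, 2023-07-19.
The last day of the notice period: 2023-07-19 + 25 days = 2023-08-13.
The date termination becomes effective: 15 calendar days after 2023-08-13 is 2023-08-28.

2023-08-28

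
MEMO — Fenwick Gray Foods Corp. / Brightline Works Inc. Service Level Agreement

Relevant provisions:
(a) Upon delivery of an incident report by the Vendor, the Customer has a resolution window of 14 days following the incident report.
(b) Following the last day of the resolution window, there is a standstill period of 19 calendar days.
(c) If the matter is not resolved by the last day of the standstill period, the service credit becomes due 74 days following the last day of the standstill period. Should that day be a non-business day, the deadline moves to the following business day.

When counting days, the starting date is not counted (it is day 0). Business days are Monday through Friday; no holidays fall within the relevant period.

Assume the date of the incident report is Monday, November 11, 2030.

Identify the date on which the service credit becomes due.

February 26, 2031

The last day of the resolution window: November 11, 2030 + 14 days = November 25, 2030.
The last day of the standstill period: 19 calendar days after November 25, 2030 is December 14, 2030.
The date on which the service credit becomes due: December 14, 2030 + 74 days = February 26, 2031. February 26, 2031 is a Wednesday, so no roll-forward applies.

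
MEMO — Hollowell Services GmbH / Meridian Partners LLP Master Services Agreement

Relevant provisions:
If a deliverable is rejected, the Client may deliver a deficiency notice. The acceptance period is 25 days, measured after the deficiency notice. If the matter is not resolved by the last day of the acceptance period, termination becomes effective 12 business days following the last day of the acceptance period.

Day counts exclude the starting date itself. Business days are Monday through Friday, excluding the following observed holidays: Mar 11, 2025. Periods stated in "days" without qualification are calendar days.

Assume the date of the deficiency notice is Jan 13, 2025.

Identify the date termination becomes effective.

Feb 25, 2025

The last day of the acceptance period: Jan 13, 2025 + 25 days = Feb 7, 2025.
The date termination becomes effective: counting 12 business days from Friday, Feb 7, 2025 (Feb 10, Feb 11, Feb 12, Feb 13, …, Feb 21, Feb 24, Feb 25, skipping weekends) reaches Tuesday, Feb 25, 2025.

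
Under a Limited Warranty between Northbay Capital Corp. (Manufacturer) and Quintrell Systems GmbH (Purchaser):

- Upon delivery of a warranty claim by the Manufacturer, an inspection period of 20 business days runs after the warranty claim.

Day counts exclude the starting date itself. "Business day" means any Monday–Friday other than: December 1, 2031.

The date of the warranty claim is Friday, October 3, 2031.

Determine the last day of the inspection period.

From Friday, October 3, 2031, 20 business days (Oct 6, Oct 7, Oct 8, Oct 9, …, Oct 29, Oct 30, Oct 31, skipping weekends) brings us to Friday, October 31, 2031, which is the last day of the inspection period.

October 31, 2031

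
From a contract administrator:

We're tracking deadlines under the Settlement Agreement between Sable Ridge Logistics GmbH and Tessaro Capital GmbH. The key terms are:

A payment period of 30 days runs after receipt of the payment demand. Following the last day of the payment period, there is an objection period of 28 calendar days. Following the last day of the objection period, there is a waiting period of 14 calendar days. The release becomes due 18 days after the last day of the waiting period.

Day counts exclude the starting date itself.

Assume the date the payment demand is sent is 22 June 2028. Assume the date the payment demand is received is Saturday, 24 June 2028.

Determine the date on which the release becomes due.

22 September 2028

The last day of the payment period: 24 June 2028 + 30 days = 24 July 2028.
The last day of the objection period: 24 July 2028 + 28 days = 21 August 2028.
Adding 14 calendar days to 21 August 2028 gives 4 September 2028, which is the last day of the waiting period.
The date on which the release becomes due: 4 September 2028 + 18 days = 22 September 2028.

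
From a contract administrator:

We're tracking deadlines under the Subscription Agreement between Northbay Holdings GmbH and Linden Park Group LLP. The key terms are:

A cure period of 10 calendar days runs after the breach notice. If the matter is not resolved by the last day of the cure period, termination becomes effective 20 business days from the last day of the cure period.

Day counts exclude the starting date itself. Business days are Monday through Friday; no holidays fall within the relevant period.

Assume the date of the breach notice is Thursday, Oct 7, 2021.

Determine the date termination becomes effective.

The last day of the cure period: 10 calendar days after Oct 7, 2021 is Oct 17, 2021.
The date termination becomes effective: 20 business days after Sunday, Oct 17, 2021, skipping weekends — Oct 18, Oct 19, Oct 20, Oct 21, …, Nov 10, Nov 11, Nov 12 — lands on Friday, Nov 12, 2021.

Nov 12, 2021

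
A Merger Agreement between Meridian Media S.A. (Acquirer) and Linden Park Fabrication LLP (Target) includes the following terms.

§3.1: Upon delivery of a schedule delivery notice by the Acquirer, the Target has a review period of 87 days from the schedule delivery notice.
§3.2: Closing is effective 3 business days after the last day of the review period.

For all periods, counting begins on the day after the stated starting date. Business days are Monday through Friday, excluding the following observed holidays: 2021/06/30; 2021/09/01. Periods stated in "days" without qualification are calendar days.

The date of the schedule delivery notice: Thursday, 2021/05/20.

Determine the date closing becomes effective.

2021/08/18

Adding 87 calendar days to 2021/05/20 gives 2021/08/15, which is the last day of the review period.
The date closing becomes effective: counting 3 business days from Sunday, 2021/08/15 (Aug 16, Aug 17, Aug 18, skipping weekends) reaches Wednesday, 2021/08/18.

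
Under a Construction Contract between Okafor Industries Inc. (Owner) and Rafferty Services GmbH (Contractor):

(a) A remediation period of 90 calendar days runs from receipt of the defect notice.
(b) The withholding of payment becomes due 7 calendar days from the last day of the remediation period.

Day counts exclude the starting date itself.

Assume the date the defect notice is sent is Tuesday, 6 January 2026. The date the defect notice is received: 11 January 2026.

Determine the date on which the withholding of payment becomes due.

18 April 2026

The last day of the remediation period: 90 calendar days after 11 January 2026 is 11 April 2026.
The date on which the withholding of payment becomes due: 7 calendar days after 11 April 2026 is 18 April 2026.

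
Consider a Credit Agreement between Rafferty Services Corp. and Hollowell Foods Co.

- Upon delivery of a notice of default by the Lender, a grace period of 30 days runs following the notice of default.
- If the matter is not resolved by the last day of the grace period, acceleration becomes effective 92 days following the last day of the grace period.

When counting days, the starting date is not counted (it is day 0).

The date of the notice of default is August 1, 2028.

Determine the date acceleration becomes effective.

December 1, 2028

The last day of the grace period: August 1, 2028 + 30 days = August 31, 2028.
The date acceleration becomes effective: August 31, 2028 + 92 days = December 1, 2028.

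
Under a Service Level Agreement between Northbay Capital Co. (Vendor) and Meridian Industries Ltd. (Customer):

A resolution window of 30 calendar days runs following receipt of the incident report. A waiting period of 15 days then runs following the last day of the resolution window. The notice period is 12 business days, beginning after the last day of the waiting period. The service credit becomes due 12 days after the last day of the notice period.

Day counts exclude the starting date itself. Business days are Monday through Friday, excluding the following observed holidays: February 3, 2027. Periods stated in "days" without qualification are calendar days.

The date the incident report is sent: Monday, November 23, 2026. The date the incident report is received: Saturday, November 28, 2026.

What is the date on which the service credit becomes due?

The last day of the resolution window: November 28, 2026 + 30 days = December 28, 2026.
The last day of the waiting period: 15 calendar days after December 28, 2026 is January 12, 2027.
The last day of the notice period: 12 business days after Tuesday, January 12, 2027, skipping weekends — Jan 13, Jan 14, Jan 15, Jan 18, …, Jan 26, Jan 27, Jan 28 — lands on Thursday, January 28, 2027.
Adding 12 calendar days to January 28, 2027 gives February 9, 2027, which is the date on which the service credit becomes due.

February 9, 2027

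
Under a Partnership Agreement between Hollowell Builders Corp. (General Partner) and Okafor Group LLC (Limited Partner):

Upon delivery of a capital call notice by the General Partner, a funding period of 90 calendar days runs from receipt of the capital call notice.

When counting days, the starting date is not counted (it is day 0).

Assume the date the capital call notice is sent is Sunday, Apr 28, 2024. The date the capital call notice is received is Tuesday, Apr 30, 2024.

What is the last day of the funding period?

Jul 29, 2024

The last day of the funding period: Apr 30, 2024 + 90 days = Jul 29, 2024.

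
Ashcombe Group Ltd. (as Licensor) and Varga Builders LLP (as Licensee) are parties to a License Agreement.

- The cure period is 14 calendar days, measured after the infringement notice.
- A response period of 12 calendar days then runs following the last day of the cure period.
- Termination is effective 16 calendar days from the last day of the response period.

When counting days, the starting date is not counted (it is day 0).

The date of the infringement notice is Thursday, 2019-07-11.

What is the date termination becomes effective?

2019-08-22

Adding 14 calendar days to 2019-07-11 gives 2019-07-25, which is the last day of the cure period.
The last day of the response period: 12 calendar days after 2019-07-25 is 2019-08-06.
The date termination becomes effective: 2019-08-06 + 16 days = 2019-08-22.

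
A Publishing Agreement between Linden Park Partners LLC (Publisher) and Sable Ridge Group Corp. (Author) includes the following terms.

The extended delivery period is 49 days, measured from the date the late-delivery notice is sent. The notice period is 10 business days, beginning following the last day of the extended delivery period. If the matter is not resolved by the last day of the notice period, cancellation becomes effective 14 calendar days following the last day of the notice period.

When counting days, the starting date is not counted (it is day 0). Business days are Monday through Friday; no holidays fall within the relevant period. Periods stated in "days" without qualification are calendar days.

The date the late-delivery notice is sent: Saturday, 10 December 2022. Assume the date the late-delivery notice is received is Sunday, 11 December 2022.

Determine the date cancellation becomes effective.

24 February 2023

Adding 49 calendar days to 10 December 2022 gives 28 January 2023, which is the last day of the extended delivery period.
From Saturday, 28 January 2023, 10 business days (Jan 30, Jan 31, Feb 1, Feb 2, Feb 3, Feb 6, Feb 7, Feb 8, Feb 9, Feb 10, skipping weekends) brings us to Friday, 10 February 2023, which is the last day of the notice period.
The date cancellation becomes effective: 14 calendar days after 10 February 2023 is 24 February 2023.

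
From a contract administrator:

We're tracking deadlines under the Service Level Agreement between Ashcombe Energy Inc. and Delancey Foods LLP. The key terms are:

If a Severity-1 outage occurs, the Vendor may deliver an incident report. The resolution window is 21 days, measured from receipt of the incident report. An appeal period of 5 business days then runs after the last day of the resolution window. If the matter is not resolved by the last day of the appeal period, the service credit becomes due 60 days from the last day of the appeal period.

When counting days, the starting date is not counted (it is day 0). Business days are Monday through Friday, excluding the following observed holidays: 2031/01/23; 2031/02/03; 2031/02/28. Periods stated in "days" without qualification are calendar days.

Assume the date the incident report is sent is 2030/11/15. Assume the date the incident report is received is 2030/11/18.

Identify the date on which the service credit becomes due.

2031/02/14

The last day of the resolution window: 2030/11/18 + 21 days = 2030/12/09.
The last day of the appeal period: counting 5 business days from Monday, 2030/12/09 (Dec 10, Dec 11, Dec 12, Dec 13, Dec 16, skipping weekends) reaches Monday, 2030/12/16.
The date on which the service credit becomes due: 2030/12/16 + 60 days = 2031/02/14.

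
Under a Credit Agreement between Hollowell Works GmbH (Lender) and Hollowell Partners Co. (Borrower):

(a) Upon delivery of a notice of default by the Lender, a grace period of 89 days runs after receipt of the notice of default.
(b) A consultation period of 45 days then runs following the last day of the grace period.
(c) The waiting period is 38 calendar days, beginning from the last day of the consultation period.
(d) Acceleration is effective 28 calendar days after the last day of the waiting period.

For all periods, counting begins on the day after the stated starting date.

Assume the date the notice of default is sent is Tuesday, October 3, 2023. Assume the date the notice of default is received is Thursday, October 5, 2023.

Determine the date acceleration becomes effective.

April 22, 2024

The last day of the grace period: 89 calendar days after October 5, 2023 is January 2, 2024.
The last day of the consultation period: January 2, 2024 + 45 days = February 16, 2024.
The last day of the waiting period: February 16, 2024 + 38 days = March 25, 2024.
The date acceleration becomes effective: 28 calendar days after March 25, 2024 is April 22, 2024.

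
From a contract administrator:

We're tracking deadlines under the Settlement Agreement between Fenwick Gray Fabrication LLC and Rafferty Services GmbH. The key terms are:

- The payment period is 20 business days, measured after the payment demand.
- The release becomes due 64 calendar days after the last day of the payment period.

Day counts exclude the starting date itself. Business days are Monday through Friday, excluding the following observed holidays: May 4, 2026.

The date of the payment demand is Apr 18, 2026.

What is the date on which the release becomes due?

The last day of the payment period: 20 business days after Saturday, Apr 18, 2026, skipping weekends and the listed holiday on May 4 — Apr 20, Apr 21, Apr 22, Apr 23, …, May 14, May 15, May 18 — lands on Monday, May 18, 2026.
The date on which the release becomes due: 64 calendar days after May 18, 2026 is Jul 21, 2026.

Jul 21, 2026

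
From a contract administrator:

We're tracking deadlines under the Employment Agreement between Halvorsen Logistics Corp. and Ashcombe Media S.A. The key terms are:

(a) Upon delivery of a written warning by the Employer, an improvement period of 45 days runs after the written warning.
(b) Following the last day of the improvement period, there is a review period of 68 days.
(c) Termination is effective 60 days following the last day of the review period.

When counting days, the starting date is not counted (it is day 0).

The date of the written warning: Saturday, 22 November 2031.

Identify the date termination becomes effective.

Adding 45 calendar days to 22 November 2031 gives 6 January 2032, which is the last day of the improvement period.
Adding 68 calendar days to 6 January 2032 gives 14 March 2032, which is the last day of the review period.
Adding 60 calendar days to 14 March 2032 gives 13 May 2032, which is the date termination becomes effective.

13 May 2032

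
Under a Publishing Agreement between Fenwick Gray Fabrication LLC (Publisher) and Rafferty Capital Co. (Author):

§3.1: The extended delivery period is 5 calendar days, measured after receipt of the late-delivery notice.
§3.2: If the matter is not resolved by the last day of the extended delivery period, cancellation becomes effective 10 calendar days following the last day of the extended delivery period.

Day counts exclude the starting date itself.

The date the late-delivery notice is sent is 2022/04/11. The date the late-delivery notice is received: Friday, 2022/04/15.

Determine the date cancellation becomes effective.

2022/04/30

Adding 5 calendar days to 2022/04/15 gives 2022/04/20, which is the last day of the extended delivery period.
The date cancellation becomes effective: 2022/04/20 + 10 days = 2022/04/30.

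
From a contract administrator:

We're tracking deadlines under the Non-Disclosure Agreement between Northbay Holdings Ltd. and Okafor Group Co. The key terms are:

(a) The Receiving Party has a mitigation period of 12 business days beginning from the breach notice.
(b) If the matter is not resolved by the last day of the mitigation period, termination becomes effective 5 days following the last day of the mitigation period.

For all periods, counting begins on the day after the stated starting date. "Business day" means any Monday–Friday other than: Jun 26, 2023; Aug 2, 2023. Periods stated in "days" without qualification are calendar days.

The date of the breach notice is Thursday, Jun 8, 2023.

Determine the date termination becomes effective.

Jul 2, 2023

The last day of the mitigation period: counting 12 business days from Thursday, Jun 8, 2023 (Jun 9, Jun 12, Jun 13, Jun 14, …, Jun 22, Jun 23, Jun 27, skipping weekends and the listed holiday on Jun 26) reaches Tuesday, Jun 27, 2023.
The date termination becomes effective: 5 calendar days after Jun 27, 2023 is Jul 2, 2023.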